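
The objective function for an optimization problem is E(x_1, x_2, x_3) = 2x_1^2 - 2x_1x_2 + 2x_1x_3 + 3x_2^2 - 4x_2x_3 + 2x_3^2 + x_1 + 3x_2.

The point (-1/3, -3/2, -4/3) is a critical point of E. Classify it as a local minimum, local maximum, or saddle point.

The Hessian is constant: H = [[4, -2, 2], [-2, 6, -4], [2, -4, 4]].
Leading principal minors: Δ₁ = 4, Δ₂ = 20, Δ₃ = 24.
All leading minors are positive, so H is positive definite: a local minimum.

local minimum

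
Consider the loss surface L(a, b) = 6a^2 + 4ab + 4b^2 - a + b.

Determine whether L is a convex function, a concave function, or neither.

L is quadratic, so its Hessian is the constant matrix H = [[12, 4], [4, 8]].
det(H) = 80, tr(H) = 20.
det(H) > 0 and tr(H) > 0, so H is positive definite everywhere: convex.

convex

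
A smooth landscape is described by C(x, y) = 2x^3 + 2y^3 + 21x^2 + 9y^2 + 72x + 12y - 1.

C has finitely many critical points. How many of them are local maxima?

C separates as a function of x plus a function of y, so ∇C=0 decouples.
∂C/∂x = 6(x + 3)(x + 4) = 0 at x ∈ {-4, -3}; ∂C/∂y = 6(y + 1)(y + 2) = 0 at y ∈ {-2, -1}.
The Hessian is diagonal: diag(C_xx, C_yy). Second derivatives: C_xx(-4)=-6, C_xx(-3)=6; C_yy(-2)=-6, C_yy(-1)=6.
Local maxima occur where both diagonal entries negative: (-4, -2). Count: 1.

1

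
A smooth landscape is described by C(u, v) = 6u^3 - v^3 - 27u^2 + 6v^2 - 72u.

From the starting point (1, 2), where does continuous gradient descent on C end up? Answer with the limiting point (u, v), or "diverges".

(4, 0)

C is separable, so gradient descent decouples: u follows -∂C/∂u, v follows -∂C/∂v.
∂C/∂u = 18(u - 4)(u + 1); at u=1 this is -108, so u increases.
∂C/∂v = -3v(v - 4); at v=2 this is 12, so v decreases.
u converges to its nearest critical value 4 (a local min of the u-part); v converges to 0. The iterate converges to (4, 0).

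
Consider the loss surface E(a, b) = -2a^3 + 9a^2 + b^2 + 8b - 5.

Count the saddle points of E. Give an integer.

1

E separates as a function of a plus a function of b, so ∇E=0 decouples.
∂E/∂a = -6a(a - 3) = 0 at a ∈ {0, 3}; ∂E/∂b = 2(b + 4) = 0 at b ∈ {-4}.
The Hessian is diagonal: diag(E_aa, E_bb). Second derivatives: E_aa(0)=18, E_aa(3)=-18; E_bb(-4)=2.
Saddle points occur where the two diagonal entries have opposite signs: (3, -4). Count: 1.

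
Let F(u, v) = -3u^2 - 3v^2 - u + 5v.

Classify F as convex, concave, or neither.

concave

F is quadratic, so its Hessian is the constant matrix H = [[-6, 0], [0, -6]].
det(H) = 36, tr(H) = -12.
det(H) > 0 and tr(H) < 0, so H is negative definite everywhere: concave.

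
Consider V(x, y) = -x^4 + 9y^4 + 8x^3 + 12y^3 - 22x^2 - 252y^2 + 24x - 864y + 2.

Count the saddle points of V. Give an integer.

5

V separates as a function of x plus a function of y, so ∇V=0 decouples.
∂V/∂x = -4(x - 3)(x - 2)(x - 1) = 0 at x ∈ {1, 2, 3}; ∂V/∂y = 36(y - 4)(y + 2)(y + 3) = 0 at y ∈ {-3, -2, 4}.
The Hessian is diagonal: diag(V_xx, V_yy). Second derivatives: V_xx(1)=-8, V_xx(2)=4, V_xx(3)=-8; V_yy(-3)=252, V_yy(-2)=-216, V_yy(4)=1512.
Saddle points occur where the two diagonal entries have opposite signs: (1, -3), (1, 4), (2, -2), (3, -3), (3, 4). Count: 5.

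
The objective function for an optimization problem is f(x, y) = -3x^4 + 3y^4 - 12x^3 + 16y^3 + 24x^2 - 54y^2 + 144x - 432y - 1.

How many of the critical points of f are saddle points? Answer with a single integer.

f separates as a function of x plus a function of y, so ∇f=0 decouples.
∂f/∂x = -12(x - 2)(x + 2)(x + 3) = 0 at x ∈ {-3, -2, 2}; ∂f/∂y = 12(y - 3)(y + 3)(y + 4) = 0 at y ∈ {-4, -3, 3}.
The Hessian is diagonal: diag(f_xx, f_yy). Second derivatives: f_xx(-3)=-60, f_xx(-2)=48, f_xx(2)=-240; f_yy(-4)=84, f_yy(-3)=-72, f_yy(3)=504.
Saddle points occur where the two diagonal entries have opposite signs: (-3, -4), (-3, 3), (-2, -3), (2, -4), (2, 3). Count: 5.

5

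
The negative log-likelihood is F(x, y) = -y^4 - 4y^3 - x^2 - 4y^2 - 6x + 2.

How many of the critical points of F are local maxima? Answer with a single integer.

F separates as a function of x plus a function of y, so ∇F=0 decouples.
∂F/∂x = -2(x + 3) = 0 at x ∈ {-3}; ∂F/∂y = -4y(y + 1)(y + 2) = 0 at y ∈ {-2, -1, 0}.
The Hessian is diagonal: diag(F_xx, F_yy). Second derivatives: F_xx(-3)=-2; F_yy(-2)=-8, F_yy(-1)=4, F_yy(0)=-8.
Local maxima occur where both diagonal entries negative: (-3, -2), (-3, 0). Count: 2.

2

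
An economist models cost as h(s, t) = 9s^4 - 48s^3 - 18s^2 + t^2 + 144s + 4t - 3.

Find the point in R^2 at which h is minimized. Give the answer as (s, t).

(4, -2)

h(s,t) separates as P(s) + Q(t) − 3, so its minimum is min P + min Q − 3.
P'(s) = 36(s - 4)(s - 1)(s + 1) vanishes at s ∈ {-1, 1, 4}; Q'(t) = 2(t + 2) vanishes at t ∈ {-2}.
Local minima of P (where P''>0): P(-1)=-105, P(4)=-480. Local minima of Q: Q(-2)=-4.
So the global minimum of h is P(4) + Q(-2) − 3 = -480 − 4 − 3 = -487, attained at (4, -2).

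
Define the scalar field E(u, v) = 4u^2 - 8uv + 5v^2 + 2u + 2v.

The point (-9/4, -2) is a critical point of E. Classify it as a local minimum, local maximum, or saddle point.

local minimum

The Hessian of E is constant: H = [[8, -8], [-8, 10]].
det(H) = 8·10 − (-8)² = 16.
det(H) > 0 and tr(H) = 18 > 0, so H is positive definite and the point is a local minimum.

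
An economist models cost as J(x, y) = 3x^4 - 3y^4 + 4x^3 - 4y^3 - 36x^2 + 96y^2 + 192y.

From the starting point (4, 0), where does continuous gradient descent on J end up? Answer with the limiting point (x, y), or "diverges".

J is separable, so gradient descent decouples: x follows -∂J/∂x, y follows -∂J/∂y.
∂J/∂x = 12x(x - 2)(x + 3); at x=4 this is 672, so x decreases.
∂J/∂y = -12(y - 4)(y + 1)(y + 4); at y=0 this is 192, so y decreases.
x converges to its nearest critical value 2 (a local min of the x-part); y converges to -1. The iterate converges to (2, -1).

(2, -1)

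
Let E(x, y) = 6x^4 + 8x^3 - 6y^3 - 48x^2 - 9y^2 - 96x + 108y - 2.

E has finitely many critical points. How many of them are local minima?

2

E separates as a function of x plus a function of y, so ∇E=0 decouples.
∂E/∂x = 24(x - 2)(x + 1)(x + 2) = 0 at x ∈ {-2, -1, 2}; ∂E/∂y = -18(y - 2)(y + 3) = 0 at y ∈ {-3, 2}.
The Hessian is diagonal: diag(E_xx, E_yy). Second derivatives: E_xx(-2)=96, E_xx(-1)=-72, E_xx(2)=288; E_yy(-3)=90, E_yy(2)=-90.
Local minima occur where both diagonal entries positive: (-2, -3), (2, -3). Count: 2.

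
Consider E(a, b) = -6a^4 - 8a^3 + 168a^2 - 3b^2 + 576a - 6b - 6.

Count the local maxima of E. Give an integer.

2

E separates as a function of a plus a function of b, so ∇E=0 decouples.
∂E/∂a = -24(a - 4)(a + 2)(a + 3) = 0 at a ∈ {-3, -2, 4}; ∂E/∂b = -6(b + 1) = 0 at b ∈ {-1}.
The Hessian is diagonal: diag(E_aa, E_bb). Second derivatives: E_aa(-3)=-168, E_aa(-2)=144, E_aa(4)=-1008; E_bb(-1)=-6.
Local maxima occur where both diagonal entries negative: (-3, -1), (4, -1). Count: 2.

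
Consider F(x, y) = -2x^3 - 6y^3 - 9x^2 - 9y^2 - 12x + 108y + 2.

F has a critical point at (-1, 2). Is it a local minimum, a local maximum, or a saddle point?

The mixed partial ∂²F/∂x∂y is 0, so the Hessian at any point is diag(F_xx, F_yy) = diag(-6(2x + 3), -18(2y + 1)).
At (-1, 2): H = diag(-6, -90).
Both eigenvalues are negative, so H is negative definite: a local maximum.

local maximum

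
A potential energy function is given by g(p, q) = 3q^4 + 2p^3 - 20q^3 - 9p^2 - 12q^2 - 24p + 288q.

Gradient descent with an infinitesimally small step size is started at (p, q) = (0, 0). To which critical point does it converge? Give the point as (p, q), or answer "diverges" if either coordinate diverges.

g is separable, so gradient descent decouples: p follows -∂g/∂p, q follows -∂g/∂q.
∂g/∂p = 6(p - 4)(p + 1); at p=0 this is -24, so p increases.
∂g/∂q = 12(q - 4)(q - 3)(q + 2); at q=0 this is 288, so q decreases.
p converges to its nearest critical value 4 (a local min of the p-part); q converges to -2. The iterate converges to (4, -2).

(4, -2)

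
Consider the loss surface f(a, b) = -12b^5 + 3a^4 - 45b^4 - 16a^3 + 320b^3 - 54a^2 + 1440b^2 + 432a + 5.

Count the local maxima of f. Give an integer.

f separates as a function of a plus a function of b, so ∇f=0 decouples.
∂f/∂a = 12(a - 4)(a - 3)(a + 3) = 0 at a ∈ {-3, 3, 4}; ∂f/∂b = -60b(b - 4)(b + 3)(b + 4) = 0 at b ∈ {-4, -3, 0, 4}.
The Hessian is diagonal: diag(f_aa, f_bb). Second derivatives: f_aa(-3)=504, f_aa(3)=-72, f_aa(4)=84; f_bb(-4)=1920, f_bb(-3)=-1260, f_bb(0)=2880, f_bb(4)=-13440.
Local maxima occur where both diagonal entries negative: (3, -3), (3, 4). Count: 2.

2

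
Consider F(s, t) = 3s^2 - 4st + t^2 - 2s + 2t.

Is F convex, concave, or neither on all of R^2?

F is quadratic, so its Hessian is the constant matrix H = [[6, -4], [-4, 2]].
det(H) = -4, tr(H) = 8.
det(H) < 0, so H is indefinite: neither convex nor concave.

neither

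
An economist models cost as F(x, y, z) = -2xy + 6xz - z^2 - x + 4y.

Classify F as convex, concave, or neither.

F is quadratic, so its Hessian is the constant matrix H = [[0, -2, 6], [-2, 0, 0], [6, 0, -2]].
Leading principal minors: 0, -4, 8.
Neither pattern holds ⇒ H is indefinite ⇒ neither convex nor concave.

neither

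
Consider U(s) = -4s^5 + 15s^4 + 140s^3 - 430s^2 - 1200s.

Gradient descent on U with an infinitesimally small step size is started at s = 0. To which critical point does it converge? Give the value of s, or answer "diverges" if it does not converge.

3

U'(s) = -20(s - 5)(s - 3)(s + 1)(s + 4), so U'(0) = -1200.
Gradient descent moves in the -U' direction, i.e. s is increasing.
The nearest critical point in that direction is s = 3, where U'' = 1120 > 0 (a local minimum). The iterate converges there.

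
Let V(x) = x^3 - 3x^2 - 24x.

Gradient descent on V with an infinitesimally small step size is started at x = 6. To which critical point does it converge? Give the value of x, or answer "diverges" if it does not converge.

4

V'(x) = 3(x - 4)(x + 2), so V'(6) = 48.
Gradient descent moves in the -V' direction, i.e. x is decreasing.
The nearest critical point in that direction is x = 4, where V'' = 18 > 0 (a local minimum). The iterate converges there.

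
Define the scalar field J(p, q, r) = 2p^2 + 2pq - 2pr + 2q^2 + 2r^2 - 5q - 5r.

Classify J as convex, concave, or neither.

J is quadratic, so its Hessian is the constant matrix H = [[4, 2, -2], [2, 4, 0], [-2, 0, 4]].
Leading principal minors: 4, 12, 32.
All positive ⇒ H ≻ 0 ⇒ convex.

convex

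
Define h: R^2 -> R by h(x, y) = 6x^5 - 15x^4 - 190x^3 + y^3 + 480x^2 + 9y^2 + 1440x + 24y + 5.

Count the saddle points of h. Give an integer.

h separates as a function of x plus a function of y, so ∇h=0 decouples.
∂h/∂x = 30(x - 4)(x - 3)(x + 1)(x + 4) = 0 at x ∈ {-4, -1, 3, 4}; ∂h/∂y = 3(y + 2)(y + 4) = 0 at y ∈ {-4, -2}.
The Hessian is diagonal: diag(h_xx, h_yy). Second derivatives: h_xx(-4)=-5040, h_xx(-1)=1800, h_xx(3)=-840, h_xx(4)=1200; h_yy(-4)=-6, h_yy(-2)=6.
Saddle points occur where the two diagonal entries have opposite signs: (-4, -2), (-1, -4), (3, -2), (4, -4). Count: 4.

4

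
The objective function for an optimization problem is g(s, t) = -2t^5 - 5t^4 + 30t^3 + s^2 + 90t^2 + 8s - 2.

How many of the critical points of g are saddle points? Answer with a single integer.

2

g separates as a function of s plus a function of t, so ∇g=0 decouples.
∂g/∂s = 2(s + 4) = 0 at s ∈ {-4}; ∂g/∂t = -10t(t - 3)(t + 2)(t + 3) = 0 at t ∈ {-3, -2, 0, 3}.
The Hessian is diagonal: diag(g_ss, g_tt). Second derivatives: g_ss(-4)=2; g_tt(-3)=180, g_tt(-2)=-100, g_tt(0)=180, g_tt(3)=-900.
Saddle points occur where the two diagonal entries have opposite signs: (-4, -2), (-4, 3). Count: 2.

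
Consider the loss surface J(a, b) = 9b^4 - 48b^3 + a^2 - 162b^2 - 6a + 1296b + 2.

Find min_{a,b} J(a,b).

-3328

J(a,b) separates as P(a) + Q(b) + 2, so its minimum is min P + min Q + 2.
P'(a) = 2a - 6 vanishes at a ∈ {3}; Q'(b) = 36(b - 4)(b - 3)(b + 3) vanishes at b ∈ {-3, 3, 4}.
Local minima of P (where P''>0): P(3)=-9. Local minima of Q: Q(-3)=-3321, Q(4)=1824.
So the global minimum of J is P(3) + Q(-3) + 2 = -9 − 3321 + 2 = -3328, attained at (3, -3).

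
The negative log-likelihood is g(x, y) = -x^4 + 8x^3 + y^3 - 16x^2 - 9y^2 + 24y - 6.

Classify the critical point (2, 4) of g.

The mixed partial ∂²g/∂x∂y is 0, so the Hessian at any point is diag(g_xx, g_yy) = diag(4(-3x^2 + 12x - 8), 6(y - 3)).
At (2, 4): H = diag(16, 6).
Both eigenvalues are positive, so H is positive definite: a local minimum.

local minimum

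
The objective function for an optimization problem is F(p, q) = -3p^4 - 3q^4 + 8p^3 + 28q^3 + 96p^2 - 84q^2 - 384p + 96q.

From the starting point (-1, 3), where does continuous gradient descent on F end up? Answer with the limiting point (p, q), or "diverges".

(2, 2)

F is separable, so gradient descent decouples: p follows -∂F/∂p, q follows -∂F/∂q.
∂F/∂p = -12(p - 4)(p - 2)(p + 4); at p=-1 this is -540, so p increases.
∂F/∂q = -12(q - 4)(q - 2)(q - 1); at q=3 this is 24, so q decreases.
p converges to its nearest critical value 2 (a local min of the p-part); q converges to 2. The iterate converges to (2, 2).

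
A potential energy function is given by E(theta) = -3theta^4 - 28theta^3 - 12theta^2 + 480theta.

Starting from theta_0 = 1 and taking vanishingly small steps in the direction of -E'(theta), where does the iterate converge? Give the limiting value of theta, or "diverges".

E'(theta) = -12(theta - 2)(theta + 4)(theta + 5), so E'(1) = 360.
Gradient descent moves in the -E' direction, i.e. theta is decreasing.
The nearest critical point in that direction is theta = -4, where E'' = 72 > 0 (a local minimum). The iterate converges there.

-4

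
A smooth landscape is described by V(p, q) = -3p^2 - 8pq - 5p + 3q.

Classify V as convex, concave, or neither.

neither

V is quadratic, so its Hessian is the constant matrix H = [[-6, -8], [-8, 0]].
det(H) = -64, tr(H) = -6.
det(H) < 0, so H is indefinite: neither convex nor concave.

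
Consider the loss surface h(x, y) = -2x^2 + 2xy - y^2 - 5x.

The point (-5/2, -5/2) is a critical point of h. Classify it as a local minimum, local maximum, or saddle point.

local maximum

The Hessian of h is constant: H = [[-4, 2], [2, -2]].
det(H) = (-4)·(-2) − 2² = 4.
det(H) > 0 and tr(H) = -6 < 0, so H is negative definite and the point is a local maximum.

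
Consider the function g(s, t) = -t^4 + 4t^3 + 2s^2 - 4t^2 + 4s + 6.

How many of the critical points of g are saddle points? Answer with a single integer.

2

g separates as a function of s plus a function of t, so ∇g=0 decouples.
∂g/∂s = 4(s + 1) = 0 at s ∈ {-1}; ∂g/∂t = -4t(t - 2)(t - 1) = 0 at t ∈ {0, 1, 2}.
The Hessian is diagonal: diag(g_ss, g_tt). Second derivatives: g_ss(-1)=4; g_tt(0)=-8, g_tt(1)=4, g_tt(2)=-8.
Saddle points occur where the two diagonal entries have opposite signs: (-1, 0), (-1, 2). Count: 2.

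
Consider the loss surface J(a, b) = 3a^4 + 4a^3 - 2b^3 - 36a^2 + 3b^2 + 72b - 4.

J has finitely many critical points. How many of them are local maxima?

1

J separates as a function of a plus a function of b, so ∇J=0 decouples.
∂J/∂a = 12a(a - 2)(a + 3) = 0 at a ∈ {-3, 0, 2}; ∂J/∂b = -6(b - 4)(b + 3) = 0 at b ∈ {-3, 4}.
The Hessian is diagonal: diag(J_aa, J_bb). Second derivatives: J_aa(-3)=180, J_aa(0)=-72, J_aa(2)=120; J_bb(-3)=42, J_bb(4)=-42.
Local maxima occur where both diagonal entries negative: (0, 4). Count: 1.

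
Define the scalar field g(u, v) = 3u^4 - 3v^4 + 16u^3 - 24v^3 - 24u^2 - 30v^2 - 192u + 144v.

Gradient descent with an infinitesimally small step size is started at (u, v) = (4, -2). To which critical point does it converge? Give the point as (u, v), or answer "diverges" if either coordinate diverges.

(2, -3)

g is separable, so gradient descent decouples: u follows -∂g/∂u, v follows -∂g/∂v.
∂g/∂u = 12(u - 2)(u + 2)(u + 4); at u=4 this is 1152, so u decreases.
∂g/∂v = -12(v - 1)(v + 3)(v + 4); at v=-2 this is 72, so v decreases.
u converges to its nearest critical value 2 (a local min of the u-part); v converges to -3. The iterate converges to (2, -3).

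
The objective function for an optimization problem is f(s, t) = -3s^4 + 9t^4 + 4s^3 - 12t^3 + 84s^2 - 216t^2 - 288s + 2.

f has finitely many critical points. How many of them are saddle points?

f separates as a function of s plus a function of t, so ∇f=0 decouples.
∂f/∂s = -12(s - 3)(s - 2)(s + 4) = 0 at s ∈ {-4, 2, 3}; ∂f/∂t = 36t(t - 4)(t + 3) = 0 at t ∈ {-3, 0, 4}.
The Hessian is diagonal: diag(f_ss, f_tt). Second derivatives: f_ss(-4)=-504, f_ss(2)=72, f_ss(3)=-84; f_tt(-3)=756, f_tt(0)=-432, f_tt(4)=1008.
Saddle points occur where the two diagonal entries have opposite signs: (-4, -3), (-4, 4), (2, 0), (3, -3), (3, 4). Count: 5.

5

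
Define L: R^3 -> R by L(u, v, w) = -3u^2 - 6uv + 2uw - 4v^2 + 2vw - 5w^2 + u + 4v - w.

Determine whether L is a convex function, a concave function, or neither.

L is quadratic, so its Hessian is the constant matrix H = [[-6, -6, 2], [-6, -8, 2], [2, 2, -10]].
Leading principal minors: -6, 12, -112.
Signs alternate −, +, − ⇒ H ≺ 0 ⇒ concave.

concave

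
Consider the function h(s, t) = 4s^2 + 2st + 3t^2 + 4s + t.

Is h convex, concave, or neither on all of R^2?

h is quadratic, so its Hessian is the constant matrix H = [[8, 2], [2, 6]].
det(H) = 44, tr(H) = 14.
det(H) > 0 and tr(H) > 0, so H is positive definite everywhere: convex.

convex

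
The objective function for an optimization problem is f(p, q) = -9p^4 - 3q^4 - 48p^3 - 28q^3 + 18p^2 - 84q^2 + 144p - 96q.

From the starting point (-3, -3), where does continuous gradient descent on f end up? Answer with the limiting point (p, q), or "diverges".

f is separable, so gradient descent decouples: p follows -∂f/∂p, q follows -∂f/∂q.
∂f/∂p = -36(p - 1)(p + 1)(p + 4); at p=-3 this is -288, so p increases.
∂f/∂q = -12(q + 1)(q + 2)(q + 4); at q=-3 this is -24, so q increases.
p converges to its nearest critical value -1 (a local min of the p-part); q converges to -2. The iterate converges to (-1, -2).

(-1, -2)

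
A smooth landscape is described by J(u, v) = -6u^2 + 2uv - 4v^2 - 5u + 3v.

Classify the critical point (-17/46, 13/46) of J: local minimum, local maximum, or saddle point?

local maximum

The Hessian of J is constant: H = [[-12, 2], [2, -8]].
det(H) = (-12)·(-8) − 2² = 92.
det(H) > 0 and tr(H) = -20 < 0, so H is negative definite and the point is a local maximum.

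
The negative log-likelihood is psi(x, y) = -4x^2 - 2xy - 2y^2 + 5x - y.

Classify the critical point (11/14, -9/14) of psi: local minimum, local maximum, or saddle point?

The Hessian of psi is constant: H = [[-8, -2], [-2, -4]].
det(H) = (-8)·(-4) − (-2)² = 28.
det(H) > 0 and tr(H) = -12 < 0, so H is negative definite and the point is a local maximum.

local maximum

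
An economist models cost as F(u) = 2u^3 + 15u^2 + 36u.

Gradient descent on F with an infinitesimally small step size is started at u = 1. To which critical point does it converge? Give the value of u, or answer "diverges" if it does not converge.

F'(u) = 6(u + 2)(u + 3), so F'(1) = 72.
Gradient descent moves in the -F' direction, i.e. u is decreasing.
The nearest critical point in that direction is u = -2, where F'' = 6 > 0 (a local minimum). The iterate converges there.

-2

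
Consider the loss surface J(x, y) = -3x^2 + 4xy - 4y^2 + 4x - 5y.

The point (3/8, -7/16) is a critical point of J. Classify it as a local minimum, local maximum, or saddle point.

The Hessian of J is constant: H = [[-6, 4], [4, -8]].
det(H) = (-6)·(-8) − 4² = 32.
det(H) > 0 and tr(H) = -14 < 0, so H is negative definite and the point is a local maximum.

local maximum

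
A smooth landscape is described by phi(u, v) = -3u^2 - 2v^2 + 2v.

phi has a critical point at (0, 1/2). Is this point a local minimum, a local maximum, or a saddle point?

The Hessian of phi is constant: H = [[-6, 0], [0, -4]].
det(H) = (-6)·(-4) − 0² = 24.
det(H) > 0 and tr(H) = -10 < 0, so H is negative definite and the point is a local maximum.

local maximum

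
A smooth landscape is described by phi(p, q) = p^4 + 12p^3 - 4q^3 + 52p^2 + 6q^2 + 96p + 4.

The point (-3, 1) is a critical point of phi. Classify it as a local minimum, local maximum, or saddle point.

The mixed partial ∂²phi/∂p∂q is 0, so the Hessian at any point is diag(phi_pp, phi_qq) = diag(4(3p^2 + 18p + 26), 12(-2q + 1)).
At (-3, 1): H = diag(-4, -12).
Both eigenvalues are negative, so H is negative definite: a local maximum.

local maximum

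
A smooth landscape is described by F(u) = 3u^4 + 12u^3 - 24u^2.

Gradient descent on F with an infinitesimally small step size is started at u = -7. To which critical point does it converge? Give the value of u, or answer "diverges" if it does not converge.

-4

F'(u) = 12u(u - 1)(u + 4), so F'(-7) = -2016.
Gradient descent moves in the -F' direction, i.e. u is increasing.
The nearest critical point in that direction is u = -4, where F'' = 240 > 0 (a local minimum). The iterate converges there.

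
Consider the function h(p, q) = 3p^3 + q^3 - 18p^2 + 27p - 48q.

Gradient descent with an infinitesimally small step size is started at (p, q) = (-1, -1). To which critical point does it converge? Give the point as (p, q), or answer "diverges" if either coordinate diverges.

h is separable, so gradient descent decouples: p follows -∂h/∂p, q follows -∂h/∂q.
∂h/∂p = 9(p - 3)(p - 1); at p=-1 this is 72, so p decreases.
∂h/∂q = 3(q - 4)(q + 4); at q=-1 this is -45, so q increases.
The p-coordinate has no critical point in that direction and runs off to infinity.

diverges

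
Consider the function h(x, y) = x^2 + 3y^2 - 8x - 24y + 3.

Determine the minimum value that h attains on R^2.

-61

h(x,y) separates as P(x) + Q(y) + 3, so its minimum is min P + min Q + 3.
P'(x) = 2x - 8 vanishes at x ∈ {4}; Q'(y) = 6y - 24 vanishes at y ∈ {4}.
Local minima of P (where P''>0): P(4)=-16. Local minima of Q: Q(4)=-48.
So the global minimum of h is P(4) + Q(4) + 3 = -16 − 48 + 3 = -61, attained at (4, 4).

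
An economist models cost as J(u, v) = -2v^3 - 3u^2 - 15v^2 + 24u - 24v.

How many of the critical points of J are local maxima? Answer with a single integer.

J separates as a function of u plus a function of v, so ∇J=0 decouples.
∂J/∂u = -6(u - 4) = 0 at u ∈ {4}; ∂J/∂v = -6(v + 1)(v + 4) = 0 at v ∈ {-4, -1}.
The Hessian is diagonal: diag(J_uu, J_vv). Second derivatives: J_uu(4)=-6; J_vv(-4)=18, J_vv(-1)=-18.
Local maxima occur where both diagonal entries negative: (4, -1). Count: 1.

1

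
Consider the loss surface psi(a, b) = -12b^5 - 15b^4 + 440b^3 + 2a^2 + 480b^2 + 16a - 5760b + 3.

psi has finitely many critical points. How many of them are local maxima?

0

psi separates as a function of a plus a function of b, so ∇psi=0 decouples.
∂psi/∂a = 4(a + 4) = 0 at a ∈ {-4}; ∂psi/∂b = -60(b - 4)(b - 2)(b + 3)(b + 4) = 0 at b ∈ {-4, -3, 2, 4}.
The Hessian is diagonal: diag(psi_aa, psi_bb). Second derivatives: psi_aa(-4)=4; psi_bb(-4)=2880, psi_bb(-3)=-2100, psi_bb(2)=3600, psi_bb(4)=-6720.
Local maxima occur where both diagonal entries negative: none. Count: 0.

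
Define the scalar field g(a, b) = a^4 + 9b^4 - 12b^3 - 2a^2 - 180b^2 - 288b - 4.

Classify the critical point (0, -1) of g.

The mixed partial ∂²g/∂a∂b is 0, so the Hessian at any point is diag(g_aa, g_bb) = diag(4(3a^2 - 1), 36(3b^2 - 2b - 10)).
At (0, -1): H = diag(-4, -180).
Both eigenvalues are negative, so H is negative definite: a local maximum.

local maximum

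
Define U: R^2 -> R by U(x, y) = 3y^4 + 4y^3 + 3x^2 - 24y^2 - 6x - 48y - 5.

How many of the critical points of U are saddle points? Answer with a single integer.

1

U separates as a function of x plus a function of y, so ∇U=0 decouples.
∂U/∂x = 6(x - 1) = 0 at x ∈ {1}; ∂U/∂y = 12(y - 2)(y + 1)(y + 2) = 0 at y ∈ {-2, -1, 2}.
The Hessian is diagonal: diag(U_xx, U_yy). Second derivatives: U_xx(1)=6; U_yy(-2)=48, U_yy(-1)=-36, U_yy(2)=144.
Saddle points occur where the two diagonal entries have opposite signs: (1, -1). Count: 1.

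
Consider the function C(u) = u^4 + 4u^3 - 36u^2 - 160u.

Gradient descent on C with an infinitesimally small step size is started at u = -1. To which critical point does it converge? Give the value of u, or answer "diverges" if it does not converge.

4

C'(u) = 4(u - 4)(u + 2)(u + 5), so C'(-1) = -80.
Gradient descent moves in the -C' direction, i.e. u is increasing.
The nearest critical point in that direction is u = 4, where C'' = 216 > 0 (a local minimum). The iterate converges there.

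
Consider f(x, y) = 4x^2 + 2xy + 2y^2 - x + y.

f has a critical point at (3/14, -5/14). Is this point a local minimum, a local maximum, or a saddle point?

The Hessian of f is constant: H = [[8, 2], [2, 4]].
det(H) = 8·4 − 2² = 28.
det(H) > 0 and tr(H) = 12 > 0, so H is positive definite and the point is a local minimum.

local minimum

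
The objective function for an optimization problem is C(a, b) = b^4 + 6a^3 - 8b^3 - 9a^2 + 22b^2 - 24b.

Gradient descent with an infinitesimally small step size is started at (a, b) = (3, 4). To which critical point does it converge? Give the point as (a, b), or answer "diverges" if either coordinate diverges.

(1, 3)

C is separable, so gradient descent decouples: a follows -∂C/∂a, b follows -∂C/∂b.
∂C/∂a = 18a(a - 1); at a=3 this is 108, so a decreases.
∂C/∂b = 4(b - 3)(b - 2)(b - 1); at b=4 this is 24, so b decreases.
a converges to its nearest critical value 1 (a local min of the a-part); b converges to 3. The iterate converges to (1, 3).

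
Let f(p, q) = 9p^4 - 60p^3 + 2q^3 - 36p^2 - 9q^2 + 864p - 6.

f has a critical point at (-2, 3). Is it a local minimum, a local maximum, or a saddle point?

local minimum

The mixed partial ∂²f/∂p∂q is 0, so the Hessian at any point is diag(f_pp, f_qq) = diag(36(3p^2 - 10p - 2), 6(2q - 3)).
At (-2, 3): H = diag(1080, 18).
Both eigenvalues are positive, so H is positive definite: a local minimum.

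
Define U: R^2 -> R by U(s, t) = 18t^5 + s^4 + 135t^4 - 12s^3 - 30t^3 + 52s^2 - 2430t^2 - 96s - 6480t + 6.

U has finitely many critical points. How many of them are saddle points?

6

U separates as a function of s plus a function of t, so ∇U=0 decouples.
∂U/∂s = 4(s - 4)(s - 3)(s - 2) = 0 at s ∈ {2, 3, 4}; ∂U/∂t = 90(t - 3)(t + 2)(t + 3)(t + 4) = 0 at t ∈ {-4, -3, -2, 3}.
The Hessian is diagonal: diag(U_ss, U_tt). Second derivatives: U_ss(2)=8, U_ss(3)=-4, U_ss(4)=8; U_tt(-4)=-1260, U_tt(-3)=540, U_tt(-2)=-900, U_tt(3)=18900.
Saddle points occur where the two diagonal entries have opposite signs: (2, -4), (2, -2), (3, -3), (3, 3), (4, -4), (4, -2). Count: 6.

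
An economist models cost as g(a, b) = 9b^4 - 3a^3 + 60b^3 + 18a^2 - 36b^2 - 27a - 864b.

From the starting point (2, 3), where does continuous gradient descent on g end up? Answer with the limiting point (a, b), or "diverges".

(1, 2)

g is separable, so gradient descent decouples: a follows -∂g/∂a, b follows -∂g/∂b.
∂g/∂a = -9(a - 3)(a - 1); at a=2 this is 9, so a decreases.
∂g/∂b = 36(b - 2)(b + 3)(b + 4); at b=3 this is 1512, so b decreases.
a converges to its nearest critical value 1 (a local min of the a-part); b converges to 2. The iterate converges to (1, 2).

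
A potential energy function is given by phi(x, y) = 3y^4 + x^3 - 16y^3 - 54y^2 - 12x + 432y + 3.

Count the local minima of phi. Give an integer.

phi separates as a function of x plus a function of y, so ∇phi=0 decouples.
∂phi/∂x = 3(x - 2)(x + 2) = 0 at x ∈ {-2, 2}; ∂phi/∂y = 12(y - 4)(y - 3)(y + 3) = 0 at y ∈ {-3, 3, 4}.
The Hessian is diagonal: diag(phi_xx, phi_yy). Second derivatives: phi_xx(-2)=-12, phi_xx(2)=12; phi_yy(-3)=504, phi_yy(3)=-72, phi_yy(4)=84.
Local minima occur where both diagonal entries positive: (2, -3), (2, 4). Count: 2.

2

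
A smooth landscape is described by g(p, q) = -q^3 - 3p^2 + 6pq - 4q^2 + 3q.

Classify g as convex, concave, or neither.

neither

The term -q^3 is cubic, so the Hessian is not constant.
∂²g/∂q² = -6q - 8, which takes both signs as q varies (negative for sufficiently large q). A diagonal entry of the Hessian changing sign means the Hessian is neither positive- nor negative-semidefinite on all of R^2.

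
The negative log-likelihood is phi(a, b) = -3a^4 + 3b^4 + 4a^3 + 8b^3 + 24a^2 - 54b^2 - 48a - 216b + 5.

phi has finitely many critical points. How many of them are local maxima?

phi separates as a function of a plus a function of b, so ∇phi=0 decouples.
∂phi/∂a = -12(a - 2)(a - 1)(a + 2) = 0 at a ∈ {-2, 1, 2}; ∂phi/∂b = 12(b - 3)(b + 2)(b + 3) = 0 at b ∈ {-3, -2, 3}.
The Hessian is diagonal: diag(phi_aa, phi_bb). Second derivatives: phi_aa(-2)=-144, phi_aa(1)=36, phi_aa(2)=-48; phi_bb(-3)=72, phi_bb(-2)=-60, phi_bb(3)=360.
Local maxima occur where both diagonal entries negative: (-2, -2), (2, -2). Count: 2.

2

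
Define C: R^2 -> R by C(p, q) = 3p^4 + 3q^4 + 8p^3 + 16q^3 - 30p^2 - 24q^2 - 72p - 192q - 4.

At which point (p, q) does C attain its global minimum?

C(p,q) separates as A(p) + B(q) − 4, so its minimum is min A + min B − 4.
A'(p) = 12(p - 2)(p + 1)(p + 3) vanishes at p ∈ {-3, -1, 2}; B'(q) = 12(q - 2)(q + 2)(q + 4) vanishes at q ∈ {-4, -2, 2}.
Local minima of A (where A''>0): A(-3)=-27, A(2)=-152. Local minima of B: B(-4)=128, B(2)=-304.
So the global minimum of C is A(2) + B(2) − 4 = -152 − 304 − 4 = -460, attained at (2, 2).

(2, 2)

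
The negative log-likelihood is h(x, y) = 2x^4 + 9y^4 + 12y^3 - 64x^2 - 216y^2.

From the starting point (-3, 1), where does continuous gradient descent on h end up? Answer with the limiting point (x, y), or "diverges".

h is separable, so gradient descent decouples: x follows -∂h/∂x, y follows -∂h/∂y.
∂h/∂x = 8x(x - 4)(x + 4); at x=-3 this is 168, so x decreases.
∂h/∂y = 36y(y - 3)(y + 4); at y=1 this is -360, so y increases.
x converges to its nearest critical value -4 (a local min of the x-part); y converges to 3. The iterate converges to (-4, 3).

(-4, 3)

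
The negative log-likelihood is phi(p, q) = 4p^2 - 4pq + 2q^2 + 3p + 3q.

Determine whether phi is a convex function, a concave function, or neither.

convex

phi is quadratic, so its Hessian is the constant matrix H = [[8, -4], [-4, 4]].
det(H) = 16, tr(H) = 12.
det(H) > 0 and tr(H) > 0, so H is positive definite everywhere: convex.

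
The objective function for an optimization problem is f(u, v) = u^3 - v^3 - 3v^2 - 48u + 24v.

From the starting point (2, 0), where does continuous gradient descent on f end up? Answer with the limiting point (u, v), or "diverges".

f is separable, so gradient descent decouples: u follows -∂f/∂u, v follows -∂f/∂v.
∂f/∂u = 3(u - 4)(u + 4); at u=2 this is -36, so u increases.
∂f/∂v = -3(v - 2)(v + 4); at v=0 this is 24, so v decreases.
u converges to its nearest critical value 4 (a local min of the u-part); v converges to -4. The iterate converges to (4, -4).

(4, -4)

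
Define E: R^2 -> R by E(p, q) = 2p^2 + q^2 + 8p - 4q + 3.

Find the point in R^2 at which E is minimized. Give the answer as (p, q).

E(p,q) separates as A(p) + B(q) + 3, so its minimum is min A + min B + 3.
A'(p) = 4p + 8 vanishes at p ∈ {-2}; B'(q) = 2q - 4 vanishes at q ∈ {2}.
Local minima of A (where A''>0): A(-2)=-8. Local minima of B: B(2)=-4.
So the global minimum of E is A(-2) + B(2) + 3 = -8 − 4 + 3 = -9, attained at (-2, 2).

(-2, 2)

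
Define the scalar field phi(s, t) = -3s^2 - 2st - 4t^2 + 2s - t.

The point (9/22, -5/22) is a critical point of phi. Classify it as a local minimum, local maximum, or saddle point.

local maximum

The Hessian of phi is constant: H = [[-6, -2], [-2, -8]].
det(H) = (-6)·(-8) − (-2)² = 44.
det(H) > 0 and tr(H) = -14 < 0, so H is negative definite and the point is a local maximum.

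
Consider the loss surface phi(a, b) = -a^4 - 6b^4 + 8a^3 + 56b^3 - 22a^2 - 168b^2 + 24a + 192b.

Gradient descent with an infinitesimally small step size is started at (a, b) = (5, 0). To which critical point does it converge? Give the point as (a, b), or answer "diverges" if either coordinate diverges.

phi is separable, so gradient descent decouples: a follows -∂phi/∂a, b follows -∂phi/∂b.
∂phi/∂a = -4(a - 3)(a - 2)(a - 1); at a=5 this is -96, so a increases.
∂phi/∂b = -24(b - 4)(b - 2)(b - 1); at b=0 this is 192, so b decreases.
The a-coordinate has no critical point in that direction and runs off to infinity.

diverges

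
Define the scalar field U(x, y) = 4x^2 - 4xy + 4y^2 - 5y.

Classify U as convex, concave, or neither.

U is quadratic, so its Hessian is the constant matrix H = [[8, -4], [-4, 8]].
det(H) = 48, tr(H) = 16.
det(H) > 0 and tr(H) > 0, so H is positive definite everywhere: convex.

convex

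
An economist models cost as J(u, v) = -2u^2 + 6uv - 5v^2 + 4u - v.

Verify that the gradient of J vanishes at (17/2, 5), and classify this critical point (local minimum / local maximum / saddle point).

∇J = (-4u + 6v + 4, 6u - 10v - 1); substituting (17/2, 5) gives ∇J = (0, 0), so (17/2, 5) is indeed a critical point.
The Hessian of J is constant: H = [[-4, 6], [6, -10]].
det(H) = (-4)·(-10) − 6² = 4.
det(H) > 0 and tr(H) = -14 < 0, so H is negative definite and the point is a local maximum.

local maximum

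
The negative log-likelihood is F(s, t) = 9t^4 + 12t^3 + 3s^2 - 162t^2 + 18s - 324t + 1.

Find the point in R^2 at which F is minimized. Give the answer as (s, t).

F(s,t) separates as P(s) + Q(t) + 1, so its minimum is min P + min Q + 1.
P'(s) = 6s + 18 vanishes at s ∈ {-3}; Q'(t) = 36(t - 3)(t + 1)(t + 3) vanishes at t ∈ {-3, -1, 3}.
Local minima of P (where P''>0): P(-3)=-27. Local minima of Q: Q(-3)=-81, Q(3)=-1377.
So the global minimum of F is P(-3) + Q(3) + 1 = -27 − 1377 + 1 = -1403, attained at (-3, 3).

(-3, 3)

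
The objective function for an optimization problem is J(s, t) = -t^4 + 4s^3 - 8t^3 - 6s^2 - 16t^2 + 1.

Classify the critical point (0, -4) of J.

The mixed partial ∂²J/∂s∂t is 0, so the Hessian at any point is diag(J_ss, J_tt) = diag(12(2s - 1), -4(3t^2 + 12t + 8)).
At (0, -4): H = diag(-12, -32).
Both eigenvalues are negative, so H is negative definite: a local maximum.

local maximum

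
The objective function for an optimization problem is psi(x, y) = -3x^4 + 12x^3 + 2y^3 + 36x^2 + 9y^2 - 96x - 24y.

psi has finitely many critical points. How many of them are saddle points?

psi separates as a function of x plus a function of y, so ∇psi=0 decouples.
∂psi/∂x = -12(x - 4)(x - 1)(x + 2) = 0 at x ∈ {-2, 1, 4}; ∂psi/∂y = 6(y - 1)(y + 4) = 0 at y ∈ {-4, 1}.
The Hessian is diagonal: diag(psi_xx, psi_yy). Second derivatives: psi_xx(-2)=-216, psi_xx(1)=108, psi_xx(4)=-216; psi_yy(-4)=-30, psi_yy(1)=30.
Saddle points occur where the two diagonal entries have opposite signs: (-2, 1), (1, -4), (4, 1). Count: 3.

3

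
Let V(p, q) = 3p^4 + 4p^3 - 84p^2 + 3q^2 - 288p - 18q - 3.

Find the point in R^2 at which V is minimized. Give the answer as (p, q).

V(p,q) separates as A(p) + B(q) − 3, so its minimum is min A + min B − 3.
A'(p) = 12(p - 4)(p + 2)(p + 3) vanishes at p ∈ {-3, -2, 4}; B'(q) = 6q - 18 vanishes at q ∈ {3}.
Local minima of A (where A''>0): A(-3)=243, A(4)=-1472. Local minima of B: B(3)=-27.
So the global minimum of V is A(4) + B(3) − 3 = -1472 − 27 − 3 = -1502, attained at (4, 3).

(4, 3)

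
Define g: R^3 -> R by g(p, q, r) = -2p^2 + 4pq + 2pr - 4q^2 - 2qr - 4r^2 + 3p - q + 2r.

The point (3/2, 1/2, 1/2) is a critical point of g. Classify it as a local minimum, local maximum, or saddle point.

The Hessian is constant: H = [[-4, 4, 2], [4, -8, -2], [2, -2, -8]].
Leading principal minors: Δ₁ = -4, Δ₂ = 16, Δ₃ = -112.
The minors alternate sign starting negative (−, +, −), so H is negative definite: a local maximum.

local maximum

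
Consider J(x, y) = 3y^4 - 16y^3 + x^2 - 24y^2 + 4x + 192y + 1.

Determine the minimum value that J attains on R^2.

-307

J(x,y) separates as P(x) + Q(y) + 1, so its minimum is min P + min Q + 1.
P'(x) = 2x + 4 vanishes at x ∈ {-2}; Q'(y) = 12(y - 4)(y - 2)(y + 2) vanishes at y ∈ {-2, 2, 4}.
Local minima of P (where P''>0): P(-2)=-4. Local minima of Q: Q(-2)=-304, Q(4)=128.
So the global minimum of J is P(-2) + Q(-2) + 1 = -4 − 304 + 1 = -307, attained at (-2, -2).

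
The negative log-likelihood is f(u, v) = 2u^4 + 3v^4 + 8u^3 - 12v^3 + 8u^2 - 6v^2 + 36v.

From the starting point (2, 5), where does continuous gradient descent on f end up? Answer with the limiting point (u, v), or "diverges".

(0, 3)

f is separable, so gradient descent decouples: u follows -∂f/∂u, v follows -∂f/∂v.
∂f/∂u = 8u(u + 1)(u + 2); at u=2 this is 192, so u decreases.
∂f/∂v = 12(v - 3)(v - 1)(v + 1); at v=5 this is 576, so v decreases.
u converges to its nearest critical value 0 (a local min of the u-part); v converges to 3. The iterate converges to (0, 3).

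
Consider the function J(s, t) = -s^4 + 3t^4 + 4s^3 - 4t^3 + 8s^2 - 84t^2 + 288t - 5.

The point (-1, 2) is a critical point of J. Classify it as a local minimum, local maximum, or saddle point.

local maximum

The mixed partial ∂²J/∂s∂t is 0, so the Hessian at any point is diag(J_ss, J_tt) = diag(4(-3s^2 + 6s + 4), 12(3t^2 - 2t - 14)).
At (-1, 2): H = diag(-20, -72).
Both eigenvalues are negative, so H is negative definite: a local maximum.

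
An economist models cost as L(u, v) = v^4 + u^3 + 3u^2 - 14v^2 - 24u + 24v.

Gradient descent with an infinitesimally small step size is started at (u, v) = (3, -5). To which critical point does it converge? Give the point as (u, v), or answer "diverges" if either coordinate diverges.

(2, -3)

L is separable, so gradient descent decouples: u follows -∂L/∂u, v follows -∂L/∂v.
∂L/∂u = 3(u - 2)(u + 4); at u=3 this is 21, so u decreases.
∂L/∂v = 4(v - 2)(v - 1)(v + 3); at v=-5 this is -336, so v increases.
u converges to its nearest critical value 2 (a local min of the u-part); v converges to -3. The iterate converges to (2, -3).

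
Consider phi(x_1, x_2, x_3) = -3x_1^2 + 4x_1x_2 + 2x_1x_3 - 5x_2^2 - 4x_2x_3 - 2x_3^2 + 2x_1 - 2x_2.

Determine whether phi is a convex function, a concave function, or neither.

phi is quadratic, so its Hessian is the constant matrix H = [[-6, 4, 2], [4, -10, -4], [2, -4, -4]].
Leading principal minors: -6, 44, -104.
Signs alternate −, +, − ⇒ H ≺ 0 ⇒ concave.

concave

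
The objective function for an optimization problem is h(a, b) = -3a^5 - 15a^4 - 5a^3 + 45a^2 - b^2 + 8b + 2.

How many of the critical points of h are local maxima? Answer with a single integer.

2

h separates as a function of a plus a function of b, so ∇h=0 decouples.
∂h/∂a = -15a(a - 1)(a + 2)(a + 3) = 0 at a ∈ {-3, -2, 0, 1}; ∂h/∂b = -2(b - 4) = 0 at b ∈ {4}.
The Hessian is diagonal: diag(h_aa, h_bb). Second derivatives: h_aa(-3)=180, h_aa(-2)=-90, h_aa(0)=90, h_aa(1)=-180; h_bb(4)=-2.
Local maxima occur where both diagonal entries negative: (-2, 4), (1, 4). Count: 2.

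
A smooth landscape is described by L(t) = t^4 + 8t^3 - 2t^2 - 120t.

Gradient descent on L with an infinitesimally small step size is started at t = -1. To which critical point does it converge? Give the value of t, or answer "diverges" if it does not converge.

2

L'(t) = 4(t - 2)(t + 3)(t + 5), so L'(-1) = -96.
Gradient descent moves in the -L' direction, i.e. t is increasing.
The nearest critical point in that direction is t = 2, where L'' = 140 > 0 (a local minimum). The iterate converges there.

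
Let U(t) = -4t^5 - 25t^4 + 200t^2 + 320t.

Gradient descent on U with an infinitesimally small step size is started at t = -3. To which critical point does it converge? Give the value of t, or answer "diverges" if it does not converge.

U'(t) = -20(t - 2)(t + 1)(t + 2)(t + 4), so U'(-3) = 200.
Gradient descent moves in the -U' direction, i.e. t is decreasing.
The nearest critical point in that direction is t = -4, where U'' = 720 > 0 (a local minimum). The iterate converges there.

-4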